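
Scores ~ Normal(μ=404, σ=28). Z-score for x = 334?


z = (x - μ)/σ = (334 - 404)/28 = -2.5

z = -2.5


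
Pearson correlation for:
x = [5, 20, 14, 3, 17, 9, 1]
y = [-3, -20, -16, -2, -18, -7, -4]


n=7, Σx=69, Σy=-70, Σxy=-1018, Σx²=1001, Σy²=1058
r = (7×(-1018) - 69×(-70))/√((7×1001 - 69²)(7×1058 - (-70)²))
= -2296/√(2246×2506) = -2296/√5628476 ≈ -2296/2372.4409 ≈ -0.9678

r ≈ -0.9678


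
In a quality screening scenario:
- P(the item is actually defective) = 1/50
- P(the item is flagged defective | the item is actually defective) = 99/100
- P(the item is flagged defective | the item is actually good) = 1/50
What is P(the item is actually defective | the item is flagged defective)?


Using Bayes' theorem:
P(A|B) = P(B|A)·P(A) / P(B)

P(the item is flagged defective) = 99/100 × 1/50 + 1/50 × 49/50
= 99/5000 + 49/2500 = 197/5000

P(the item is actually defective|the item is flagged defective) = (99/5000) / (197/5000) = 99/197

P(the item is actually defective|the item is flagged defective) = 99/197 ≈ 50.25%


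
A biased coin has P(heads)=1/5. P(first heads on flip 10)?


Geometric: P(X=10) = (1-p)^(k-1)×p = (4/5)^9×1/5 = 262144/9765625

P(X=10) = 262144/9765625 ≈ 2.68%


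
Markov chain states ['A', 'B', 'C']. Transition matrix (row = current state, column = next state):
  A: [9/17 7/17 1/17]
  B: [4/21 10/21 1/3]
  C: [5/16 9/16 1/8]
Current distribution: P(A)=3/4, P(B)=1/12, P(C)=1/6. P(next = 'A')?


P(next=A) = Σᵢ P(now=i)×P(i→A)
= 3/4×9/17 + 1/12×4/21 + 1/6×5/16
= 27/68 + 1/63 + 5/96 = 15937/34272

P = 15937/34272 ≈ 0.4650


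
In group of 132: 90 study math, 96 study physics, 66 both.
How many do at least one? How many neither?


|A∪B| = 90+96-66 = 120
Neither = 132-120 = 12

At least one: 120; Neither: 12


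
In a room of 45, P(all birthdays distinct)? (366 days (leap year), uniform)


P(all different) = Π(366-i)/366 for i=0..44
= (366/366)×(365/366)×...×(322/366)
= 0.059503

P ≈ 0.0595 ≈ 5.95%


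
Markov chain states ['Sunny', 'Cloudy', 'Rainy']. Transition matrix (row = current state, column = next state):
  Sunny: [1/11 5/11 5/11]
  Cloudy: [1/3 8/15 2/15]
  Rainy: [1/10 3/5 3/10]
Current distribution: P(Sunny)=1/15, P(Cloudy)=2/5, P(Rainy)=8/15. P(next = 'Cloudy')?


P(next=Cloudy) = Σᵢ P(now=i)×P(i→Cloudy)
= 1/15×5/11 + 2/5×8/15 + 8/15×3/5
= 1/33 + 16/75 + 8/25 = 31/55

P = 31/55 ≈ 0.5636


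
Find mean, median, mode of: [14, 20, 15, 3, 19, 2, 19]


Sorted: [2, 3, 14, 15, 19, 19, 20]
Mean = 92/7
Median = 15
Freq: {14: 1, 20: 1, 15: 1, 3: 1, 19: 2, 2: 1}
Mode: [19]

Mean=92/7, Median=15, Mode=19


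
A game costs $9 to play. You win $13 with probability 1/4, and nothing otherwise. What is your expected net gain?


E[gain] = (13-9)×1/4 + (-9)×3/4
= 1 - 27/4 = -23/4

Expected net gain = $-23/4 ≈ $-5.75


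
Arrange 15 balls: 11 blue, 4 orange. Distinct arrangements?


15!/(11!×4!) = 1365

1365


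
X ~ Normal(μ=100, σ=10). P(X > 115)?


z = (115-100)/10 = 1.5
P(X > 115) = 1 - P(Z ≤ 1.5) = 1 - 0.9332 = 0.0668

P(X > 115) ≈ 0.0668


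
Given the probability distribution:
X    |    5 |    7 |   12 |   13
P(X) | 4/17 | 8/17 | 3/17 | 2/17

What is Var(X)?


E[X] = 138/17
E[X²] = 1262/17
Var(X) = E[X²] - (E[X])² = 1262/17 - 19044/289 = 2410/289

Var(X) = 2410/289 ≈ 8.3391


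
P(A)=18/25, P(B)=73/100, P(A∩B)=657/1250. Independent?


P(A)×P(B) = 657/1250
P(A∩B) = 657/1250
Equal ✓ → Independent

Yes, independent


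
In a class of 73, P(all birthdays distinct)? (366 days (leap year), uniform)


P(all different) = Π(366-i)/366 for i=0..72
= (366/366)×(365/366)×...×(294/366)
= 0.000449

P ≈ 0.0004 ≈ 0.04%


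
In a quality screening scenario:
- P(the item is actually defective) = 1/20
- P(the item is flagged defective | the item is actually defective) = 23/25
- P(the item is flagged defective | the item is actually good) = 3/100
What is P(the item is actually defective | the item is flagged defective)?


Using Bayes' theorem:
P(A|B) = P(B|A)·P(A) / P(B)

P(the item is flagged defective) = 23/25 × 1/20 + 3/100 × 19/20
= 23/500 + 57/2000 = 149/2000

P(the item is actually defective|the item is flagged defective) = (23/500) / (149/2000) = 92/149

P(the item is actually defective|the item is flagged defective) = 92/149 ≈ 61.74%


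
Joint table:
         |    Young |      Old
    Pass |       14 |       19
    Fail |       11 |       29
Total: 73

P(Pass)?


P(Pass) = (14+19)/73 = 33/73

P(Pass) = 33/73 ≈ 45.21%


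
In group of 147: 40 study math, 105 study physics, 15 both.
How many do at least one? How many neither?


|A∪B| = 40+105-15 = 130
Neither = 147-130 = 17

At least one: 130; Neither: 17


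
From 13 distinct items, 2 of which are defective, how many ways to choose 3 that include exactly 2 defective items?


Choose 2 of the 2 defective items and 1 of the other 11 items:
C(2,2)×C(11,1) = 1×11 = 11

11


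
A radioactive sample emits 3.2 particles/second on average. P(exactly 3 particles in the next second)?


Poisson(λ=3.2): P(X=3) = e^(-λ)×λ^k/k!
= e^(-3.2) × 3.2^3 / 3!
≈ 0.04076220398 × 32.768 / 6 ≈ 0.222616

P(X=3) ≈ 0.222616 ≈ 22.26%


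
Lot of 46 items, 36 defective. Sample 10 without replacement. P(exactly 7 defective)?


Hypergeometric: C(36,7)×C(10,3)/C(46,10)
= 8347680×120/4076350421 = 91065600/370577311

P(X=7) = 91065600/370577311 ≈ 24.57%


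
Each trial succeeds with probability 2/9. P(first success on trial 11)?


Geometric: P(X=11) = (1-p)^(k-1)×p = (7/9)^10×2/9 = 564950498/31381059609

P(X=11) = 564950498/31381059609 ≈ 1.80%


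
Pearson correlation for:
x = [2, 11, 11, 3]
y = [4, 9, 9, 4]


n=4, Σx=27, Σy=26, Σxy=218, Σx²=255, Σy²=194
r = (4×218 - 27×26)/√((4×255 - 27²)(4×194 - 26²))
= 170/√(291×100) = 170/√29100 ≈ 170/170.5872 ≈ 0.9966

r ≈ 0.9966


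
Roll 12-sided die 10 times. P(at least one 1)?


P(no 1)^10 = (11/12)^10 = 25937424601/61917364224
P(≥1) = 1 - 25937424601/61917364224 = 35979939623/61917364224

P = 35979939623/61917364224 ≈ 58.11%


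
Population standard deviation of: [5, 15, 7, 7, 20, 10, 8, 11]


Mean = 83/8
  (5-83/8)²=1849/64
  (15-83/8)²=1369/64
  (7-83/8)²=729/64
  (7-83/8)²=729/64
  (20-83/8)²=5929/64
  (10-83/8)²=9/64
  (8-83/8)²=361/64
  (11-83/8)²=25/64
Σ(x-μ)² = 1375/8
σ² = (1375/8)/8 = 1375/64

σ = √(1375/64) ≈ 4.6351


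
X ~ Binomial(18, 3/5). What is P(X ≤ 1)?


P(X ≤ 1) = Σ P(X=i) for i=0..1
P(X=0) = 262144/3814697265625
P(X=1) = 7077888/3814697265625
Sum = 7340032/3814697265625

P(X ≤ 1) = 7340032/3814697265625 ≈ 0.00%


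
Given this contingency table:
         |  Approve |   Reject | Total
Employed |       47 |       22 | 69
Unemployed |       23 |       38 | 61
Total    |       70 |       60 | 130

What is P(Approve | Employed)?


P(Approve | Employed) = 47/(47+22) = 47/69

P(Approve|Employed) = 47/69 ≈ 68.12%


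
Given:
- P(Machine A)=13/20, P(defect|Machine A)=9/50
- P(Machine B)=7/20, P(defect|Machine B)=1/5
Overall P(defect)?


P(B) = Σ P(B|Aᵢ)×P(Aᵢ)
  9/50×13/20 = 117/1000
  1/5×7/20 = 7/100
Sum = 187/1000

P(defect) = 187/1000 ≈ 18.70%


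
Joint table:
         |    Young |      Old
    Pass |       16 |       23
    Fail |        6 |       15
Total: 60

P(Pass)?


P(Pass) = (16+23)/60 = 39/60 = 13/20

P(Pass) = 13/20 ≈ 65.00%


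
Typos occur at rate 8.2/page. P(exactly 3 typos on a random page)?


Poisson(λ=8.2): P(X=3) = e^(-λ)×λ^k/k!
= e^(-8.2) × 8.2^3 / 3!
≈ 0.00027465357 × 551.368 / 6 ≈ 0.025239

P(X=3) ≈ 0.025239 ≈ 2.52%


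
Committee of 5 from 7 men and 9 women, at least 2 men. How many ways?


Count by #men:
  2M,3W: C(7,2)×C(9,3)=1764
  3M,2W: C(7,3)×C(9,2)=1260
  4M,1W: C(7,4)×C(9,1)=315
  5M,0W: C(7,5)×C(9,0)=21
Total = 3360

3360


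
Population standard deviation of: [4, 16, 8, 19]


Mean = 47/4
  (4-47/4)²=961/16
  (16-47/4)²=289/16
  (8-47/4)²=225/16
  (19-47/4)²=841/16
Σ(x-μ)² = 579/4
σ² = (579/4)/4 = 579/16

σ = √(579/16) ≈ 6.0156


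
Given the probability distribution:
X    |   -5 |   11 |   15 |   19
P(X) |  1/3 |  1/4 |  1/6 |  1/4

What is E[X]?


E[X] = Σ x·P(X=x)
= (-5)×(1/3) + (11)×(1/4) + (15)×(1/6) + (19)×(1/4)
= 25/3

E[X] = 25/3


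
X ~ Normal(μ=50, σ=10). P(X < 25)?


z = (25-50)/10 = -2.5
P(Z < -2.5) = 0.0062

P(X < 25) ≈ 0.0062


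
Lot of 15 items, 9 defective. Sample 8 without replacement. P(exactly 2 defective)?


Hypergeometric: C(9,2)×C(6,6)/C(15,8)
= 36×1/6435 = 4/715

P(X=2) = 4/715 ≈ 0.56%


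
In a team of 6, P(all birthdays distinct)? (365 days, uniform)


P(all different) = Π(365-i)/365 for i=0..5
= (365/365)×(364/365)×...×(360/365)
= 0.959538

P ≈ 0.9595 ≈ 95.95%


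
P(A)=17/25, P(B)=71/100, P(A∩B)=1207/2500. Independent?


P(A)×P(B) = 1207/2500
P(A∩B) = 1207/2500
Equal ✓ → Independent

Yes, independent


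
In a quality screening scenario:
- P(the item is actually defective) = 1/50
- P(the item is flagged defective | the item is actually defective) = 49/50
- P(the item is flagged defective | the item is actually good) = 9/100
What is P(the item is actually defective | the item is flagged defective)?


Using Bayes' theorem:
P(A|B) = P(B|A)·P(A) / P(B)

P(the item is flagged defective) = 49/50 × 1/50 + 9/100 × 49/50
= 49/2500 + 441/5000 = 539/5000

P(the item is actually defective|the item is flagged defective) = (49/2500) / (539/5000) = 2/11

P(the item is actually defective|the item is flagged defective) = 2/11 ≈ 18.18%


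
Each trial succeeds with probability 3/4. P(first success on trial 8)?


Geometric: P(X=8) = (1-p)^(k-1)×p = (1/4)^7×3/4 = 3/65536

P(X=8) = 3/65536 ≈ 0.00%


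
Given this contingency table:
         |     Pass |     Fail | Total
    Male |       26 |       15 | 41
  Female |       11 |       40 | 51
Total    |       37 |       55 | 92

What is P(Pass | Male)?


P(Pass | Male) = 26/(26+15) = 26/41

P(Pass|Male) = 26/41 ≈ 63.41%


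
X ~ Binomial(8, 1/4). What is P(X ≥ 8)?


P(X ≥ 8) = Σ P(X=i) for i=8..8
P(X=8) = 1/65536
Sum = 1/65536

P(X ≥ 8) = 1/65536 ≈ 0.00%


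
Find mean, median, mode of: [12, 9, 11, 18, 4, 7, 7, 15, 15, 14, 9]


Sorted: [4, 7, 7, 9, 9, 11, 12, 14, 15, 15, 18]
Mean = 121/11 = 11
Median = 11
Freq: {12: 1, 9: 2, 11: 1, 18: 1, 4: 1, 7: 2, 15: 2, 14: 1}
Mode: [7, 9, 15]

Mean=11, Median=11, Mode=[7, 9, 15]


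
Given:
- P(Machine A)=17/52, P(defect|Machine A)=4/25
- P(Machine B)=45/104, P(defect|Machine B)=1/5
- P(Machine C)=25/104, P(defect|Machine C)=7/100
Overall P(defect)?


P(B) = Σ P(B|Aᵢ)×P(Aᵢ)
  4/25×17/52 = 17/325
  1/5×45/104 = 9/104
  7/100×25/104 = 7/416
Sum = 1619/10400

P(defect) = 1619/10400 ≈ 15.57%


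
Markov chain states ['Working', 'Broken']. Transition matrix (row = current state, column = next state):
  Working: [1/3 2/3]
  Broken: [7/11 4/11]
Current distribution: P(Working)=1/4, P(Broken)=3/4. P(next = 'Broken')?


P(next=Broken) = Σᵢ P(now=i)×P(i→Broken)
= 1/4×2/3 + 3/4×4/11
= 1/6 + 3/11 = 29/66

P = 29/66 ≈ 0.4394


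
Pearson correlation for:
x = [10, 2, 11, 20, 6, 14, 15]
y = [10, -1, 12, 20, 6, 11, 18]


n=7, Σx=78, Σy=76, Σxy=1090, Σx²=1082, Σy²=1126
r = (7×1090 - 78×76)/√((7×1082 - 78²)(7×1126 - 76²))
= 1702/√(1490×2106) = 1702/√3137940 ≈ 1702/1771.4232 ≈ 0.9608

r ≈ 0.9608


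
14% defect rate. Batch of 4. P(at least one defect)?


P(all good) = (43/50)^4 = 3418801/6250000
P(≥1 defect) = 2831199/6250000

P = 2831199/6250000 ≈ 45.30%


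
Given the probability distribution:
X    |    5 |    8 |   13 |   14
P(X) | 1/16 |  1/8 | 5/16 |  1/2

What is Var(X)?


E[X] = 99/8
E[X²] = 1283/8
Var(X) = E[X²] - (E[X])² = 1283/8 - 9801/64 = 463/64

Var(X) = 463/64 ≈ 7.2344


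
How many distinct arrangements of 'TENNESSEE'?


Letters: 9, freq: {'T': 1, 'E': 4, 'N': 2, 'S': 2}
9!/(1!×4!×2!×2!) = 362880/96 = 3780

3780


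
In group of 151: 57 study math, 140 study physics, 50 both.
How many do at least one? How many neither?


|A∪B| = 57+140-50 = 147
Neither = 151-147 = 4

At least one: 147; Neither: 4


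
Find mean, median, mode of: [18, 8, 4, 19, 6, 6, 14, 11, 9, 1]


Sorted: [1, 4, 6, 6, 8, 9, 11, 14, 18, 19]
Mean = 96/10 = 48/5
Median = 17/2
Freq: {18: 1, 8: 1, 4: 1, 19: 1, 6: 2, 14: 1, 11: 1, 9: 1, 1: 1}
Mode: [6]

Mean=48/5, Median=17/2, Mode=6


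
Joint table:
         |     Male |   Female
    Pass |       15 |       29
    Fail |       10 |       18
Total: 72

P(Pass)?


P(Pass) = (15+29)/72 = 44/72 = 11/18

P(Pass) = 11/18 ≈ 61.11%


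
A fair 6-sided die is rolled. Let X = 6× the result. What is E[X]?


E[die] = (1+6)/2 = 7/2
E[X] = 6 × 7/2 = 21

E[X] = 21


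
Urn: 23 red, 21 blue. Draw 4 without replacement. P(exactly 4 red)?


Hypergeometric: C(23,4)×C(21,0)/C(44,4)
= 8855×1/135751 = 115/1763

P(X=4) = 115/1763 ≈ 6.52%


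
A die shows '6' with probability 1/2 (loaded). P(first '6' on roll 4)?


Geometric: P(X=4) = (1-p)^(k-1)×p = (1/2)^3×1/2 = 1/16

P(X=4) = 1/16 ≈ 6.25%


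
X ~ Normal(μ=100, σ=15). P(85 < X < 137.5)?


z₁=(85-100)/15=-1.0, z₂=(137.5-100)/15=2.5
P = Φ(2.5) - Φ(-1.0) = 0.993790 - 0.158655 = 0.835135 ≈ 0.8351

P(85 < X < 137.5) ≈ 0.8351


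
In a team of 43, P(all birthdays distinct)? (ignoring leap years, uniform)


P(all different) = Π(365-i)/365 for i=0..42
= (365/365)×(364/365)×...×(323/365)
= 0.076077

P ≈ 0.0761 ≈ 7.61%


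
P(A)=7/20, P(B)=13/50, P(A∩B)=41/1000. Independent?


P(A)×P(B) = 91/1000
P(A∩B) = 41/1000
Not equal → NOT independent

No, not independent


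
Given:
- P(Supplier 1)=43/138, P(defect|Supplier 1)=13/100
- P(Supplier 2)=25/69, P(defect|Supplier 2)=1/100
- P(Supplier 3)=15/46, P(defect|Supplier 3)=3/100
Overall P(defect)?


P(B) = Σ P(B|Aᵢ)×P(Aᵢ)
  13/100×43/138 = 559/13800
  1/100×25/69 = 1/276
  3/100×15/46 = 9/920
Sum = 31/575

P(defect) = 31/575 ≈ 5.39%


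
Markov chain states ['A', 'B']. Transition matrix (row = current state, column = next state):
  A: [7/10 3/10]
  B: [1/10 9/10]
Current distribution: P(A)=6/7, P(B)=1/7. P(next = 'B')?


P(next=B) = Σᵢ P(now=i)×P(i→B)
= 6/7×3/10 + 1/7×9/10
= 9/35 + 9/70 = 27/70

P = 27/70 ≈ 0.3857


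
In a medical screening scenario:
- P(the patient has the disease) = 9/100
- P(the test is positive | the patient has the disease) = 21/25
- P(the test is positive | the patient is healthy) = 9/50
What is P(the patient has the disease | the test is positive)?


Using Bayes' theorem:
P(A|B) = P(B|A)·P(A) / P(B)

P(the test is positive) = 21/25 × 9/100 + 9/50 × 91/100
= 189/2500 + 819/5000 = 1197/5000

P(the patient has the disease|the test is positive) = (189/2500) / (1197/5000) = 6/19

P(the patient has the disease|the test is positive) = 6/19 ≈ 31.58%


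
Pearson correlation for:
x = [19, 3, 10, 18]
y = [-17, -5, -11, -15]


n=4, Σx=50, Σy=-48, Σxy=-718, Σx²=794, Σy²=660
r = (4×(-718) - 50×(-48))/√((4×794 - 50²)(4×660 - (-48)²))
= -472/√(676×336) = -472/√227136 ≈ -472/476.5879 ≈ -0.9904

r ≈ -0.9904


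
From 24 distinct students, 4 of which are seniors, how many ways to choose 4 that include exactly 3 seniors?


Choose 3 of the 4 seniors and 1 of the other 20 students:
C(4,3)×C(20,1) = 4×20 = 80

80


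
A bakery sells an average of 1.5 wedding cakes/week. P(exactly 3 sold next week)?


Poisson(λ=1.5): P(X=3) = e^(-λ)×λ^k/k!
= e^(-1.5) × 1.5^3 / 3!
≈ 0.2231301601 × 3.375 / 6 ≈ 0.125511

P(X=3) ≈ 0.125511 ≈ 12.55%


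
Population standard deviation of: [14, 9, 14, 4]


Mean = 41/4
  (14-41/4)²=225/16
  (9-41/4)²=25/16
  (14-41/4)²=225/16
  (4-41/4)²=625/16
Σ(x-μ)² = 275/4
σ² = (275/4)/4 = 275/16

σ = √(275/16) ≈ 4.1458


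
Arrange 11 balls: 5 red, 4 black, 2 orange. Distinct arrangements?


11!/(5!×4!×2!) = 6930

6930


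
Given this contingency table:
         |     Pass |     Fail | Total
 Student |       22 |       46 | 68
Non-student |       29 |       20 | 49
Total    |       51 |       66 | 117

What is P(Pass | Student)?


P(Pass | Student) = 22/(22+46) = 22/68 = 11/34

P(Pass|Student) = 11/34 ≈ 32.35%


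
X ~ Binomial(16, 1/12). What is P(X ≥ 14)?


P(X ≥ 14) = Σ P(X=i) for i=14..16
P(X=14) = 605/7703510787293184
P(X=15) = 11/11555266180939776
P(X=16) = 1/184884258895036416
Sum = 1633/20542695432781824

P(X ≥ 14) = 1633/20542695432781824 ≈ 0.00%


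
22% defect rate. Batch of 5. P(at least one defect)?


P(all good) = (39/50)^5 = 90224199/312500000
P(≥1 defect) = 222275801/312500000

P = 222275801/312500000 ≈ 71.13%


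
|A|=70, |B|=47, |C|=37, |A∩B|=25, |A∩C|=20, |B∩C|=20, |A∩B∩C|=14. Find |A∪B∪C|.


|A∪B∪C| = 70+47+37-25-20-20+14 = 103

|A∪B∪C| = 103


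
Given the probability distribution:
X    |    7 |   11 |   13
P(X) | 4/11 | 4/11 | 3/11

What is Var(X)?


E[X] = 111/11
E[X²] = 1187/11
Var(X) = E[X²] - (E[X])² = 1187/11 - 12321/121 = 736/121

Var(X) = 736/121 ≈ 6.0826


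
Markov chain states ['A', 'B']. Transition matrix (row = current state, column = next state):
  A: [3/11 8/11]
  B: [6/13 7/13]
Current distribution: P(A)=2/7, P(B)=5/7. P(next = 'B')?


P(next=B) = Σᵢ P(now=i)×P(i→B)
= 2/7×8/11 + 5/7×7/13
= 16/77 + 5/13 = 593/1001

P = 593/1001 ≈ 0.5924


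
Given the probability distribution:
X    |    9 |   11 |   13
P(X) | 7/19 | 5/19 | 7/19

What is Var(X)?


E[X] = 11
E[X²] = 2355/19
Var(X) = E[X²] - (E[X])² = 2355/19 - 121 = 56/19

Var(X) = 56/19 ≈ 2.9474


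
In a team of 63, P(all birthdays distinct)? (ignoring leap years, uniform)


P(all different) = Π(365-i)/365 for i=0..62
= (365/365)×(364/365)×...×(303/365)
= 0.003396

P ≈ 0.0034 ≈ 0.34%


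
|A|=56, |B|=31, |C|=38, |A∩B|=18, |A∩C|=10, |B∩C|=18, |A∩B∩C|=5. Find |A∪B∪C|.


|A∪B∪C| = 56+31+38-18-10-18+5 = 84

|A∪B∪C| = 84


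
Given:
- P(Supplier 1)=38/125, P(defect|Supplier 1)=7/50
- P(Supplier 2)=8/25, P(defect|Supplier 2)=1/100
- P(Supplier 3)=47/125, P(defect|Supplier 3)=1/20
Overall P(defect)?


P(B) = Σ P(B|Aᵢ)×P(Aᵢ)
  7/50×38/125 = 133/3125
  1/100×8/25 = 2/625
  1/20×47/125 = 47/2500
Sum = 807/12500

P(defect) = 807/12500 ≈ 6.46%


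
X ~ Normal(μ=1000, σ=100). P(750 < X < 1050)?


z₁=(750-1000)/100=-2.5, z₂=(1050-1000)/100=0.5
P = Φ(0.5) - Φ(-2.5) = 0.691462 - 0.006210 = 0.685252 ≈ 0.6853

P(750 < X < 1050) ≈ 0.6853


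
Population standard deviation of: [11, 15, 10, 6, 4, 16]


Mean = 62/6 = 31/3
  (11-31/3)²=4/9
  (15-31/3)²=196/9
  (10-31/3)²=1/9
  (6-31/3)²=169/9
  (4-31/3)²=361/9
  (16-31/3)²=289/9
Σ(x-μ)² = 340/3
σ² = (340/3)/6 = 170/9

σ = √(170/9) ≈ 4.3461


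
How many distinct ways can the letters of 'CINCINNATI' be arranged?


Letters: 10, freq: {'C': 2, 'I': 3, 'N': 3, 'A': 1, 'T': 1}
10!/(2!×3!×3!×1!×1!) = 3628800/72 = 50400

50400


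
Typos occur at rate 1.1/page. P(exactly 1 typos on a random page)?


Poisson(λ=1.1): P(X=1) = e^(-λ)×λ^k/k!
= e^(-1.1) × 1.1^1 / 1!
≈ 0.3328710837 × 1.1 / 1 ≈ 0.366158

P(X=1) ≈ 0.366158 ≈ 36.62%


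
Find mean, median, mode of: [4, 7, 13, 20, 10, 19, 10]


Sorted: [4, 7, 10, 10, 13, 19, 20]
Mean = 83/7
Median = 10
Freq: {4: 1, 7: 1, 13: 1, 20: 1, 10: 2, 19: 1}
Mode: [10]

Mean=83/7, Median=10, Mode=10


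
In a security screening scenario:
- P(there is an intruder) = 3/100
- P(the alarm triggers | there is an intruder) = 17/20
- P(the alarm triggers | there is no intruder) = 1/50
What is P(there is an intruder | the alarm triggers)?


Using Bayes' theorem:
P(A|B) = P(B|A)·P(A) / P(B)

P(the alarm triggers) = 17/20 × 3/100 + 1/50 × 97/100
= 51/2000 + 97/5000 = 449/10000

P(there is an intruder|the alarm triggers) = (51/2000) / (449/10000) = 255/449

P(there is an intruder|the alarm triggers) = 255/449 ≈ 56.79%


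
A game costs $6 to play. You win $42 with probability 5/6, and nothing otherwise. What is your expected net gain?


E[gain] = (42-6)×5/6 + (-6)×1/6
= 30 - 1 = 29

Expected net gain = $29 ≈ $29.00


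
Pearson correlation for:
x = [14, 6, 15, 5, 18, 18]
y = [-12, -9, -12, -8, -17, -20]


n=6, Σx=76, Σy=-78, Σxy=-1108, Σx²=1130, Σy²=1122
r = (6×(-1108) - 76×(-78))/√((6×1130 - 76²)(6×1122 - (-78)²))
= -720/√(1004×648) = -720/√650592 ≈ -720/806.5928 ≈ -0.8926

r ≈ -0.8926


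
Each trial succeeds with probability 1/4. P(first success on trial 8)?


Geometric: P(X=8) = (1-p)^(k-1)×p = (3/4)^7×1/4 = 2187/65536

P(X=8) = 2187/65536 ≈ 3.34%


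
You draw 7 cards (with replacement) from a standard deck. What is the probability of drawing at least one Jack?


P(not a Jack) = 48/52 = 12/13
P(none in 7 draws) = (12/13)^7 = 35831808/62748517
P(≥1 Jack) = 1 - 35831808/62748517 = 26916709/62748517

P = 26916709/62748517 ≈ 42.90%


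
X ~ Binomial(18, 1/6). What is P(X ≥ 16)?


P(X ≥ 16) = Σ P(X=i) for i=16..18
P(X=16) = 425/11284439629824
P(X=17) = 5/5642219814912
P(X=18) = 1/101559956668416
Sum = 979/25389989167104

P(X ≥ 16) = 979/25389989167104 ≈ 0.00%


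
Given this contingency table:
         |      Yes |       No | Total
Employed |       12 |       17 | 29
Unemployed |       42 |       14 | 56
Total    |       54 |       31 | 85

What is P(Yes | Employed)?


P(Yes | Employed) = 12/(12+17) = 12/29

P(Yes|Employed) = 12/29 ≈ 41.38%


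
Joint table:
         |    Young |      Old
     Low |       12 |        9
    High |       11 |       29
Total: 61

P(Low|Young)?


P(Low|Young) = 12/(12+11) = 12/23

P = 12/23 ≈ 52.17%


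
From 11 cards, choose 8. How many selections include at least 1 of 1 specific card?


Complement: C(11,8) - C(10,8) = 165 - 45 = 120

120


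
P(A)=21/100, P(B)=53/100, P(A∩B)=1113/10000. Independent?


P(A)×P(B) = 1113/10000
P(A∩B) = 1113/10000
Equal ✓ → Independent

Yes, independent


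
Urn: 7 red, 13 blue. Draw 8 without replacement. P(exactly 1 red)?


Hypergeometric: C(7,1)×C(13,7)/C(20,8)
= 7×1716/125970 = 154/1615

P(X=1) = 154/1615 ≈ 9.54%


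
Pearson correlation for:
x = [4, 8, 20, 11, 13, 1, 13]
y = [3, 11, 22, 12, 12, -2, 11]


n=7, Σx=70, Σy=69, Σxy=969, Σx²=940, Σy²=1027
r = (7×969 - 70×69)/√((7×940 - 70²)(7×1027 - 69²))
= 1953/√(1680×2428) = 1953/√4079040 ≈ 1953/2019.6633 ≈ 0.9670

r ≈ 0.9670


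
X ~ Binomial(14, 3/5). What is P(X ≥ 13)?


P(X ≥ 13) = Σ P(X=i) for i=13..14
P(X=13) = 44641044/6103515625
P(X=14) = 4782969/6103515625
Sum = 49424013/6103515625

P(X ≥ 13) = 49424013/6103515625 ≈ 0.81%


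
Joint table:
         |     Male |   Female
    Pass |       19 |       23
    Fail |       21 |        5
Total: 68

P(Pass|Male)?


P(Pass|Male) = 19/(19+21) = 19/40

P = 19/40 ≈ 47.50%


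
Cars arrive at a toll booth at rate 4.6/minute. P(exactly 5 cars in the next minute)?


Poisson(λ=4.6): P(X=5) = e^(-λ)×λ^k/k!
= e^(-4.6) × 4.6^5 / 5!
≈ 0.01005183574 × 2059.62976 / 120 ≈ 0.172526

P(X=5) ≈ 0.172526 ≈ 17.25%


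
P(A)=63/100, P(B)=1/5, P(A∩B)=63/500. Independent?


P(A)×P(B) = 63/500
P(A∩B) = 63/500
Equal ✓ → Independent

Yes, independent


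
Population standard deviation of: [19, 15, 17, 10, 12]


Mean = 73/5
  (19-73/5)²=484/25
  (15-73/5)²=4/25
  (17-73/5)²=144/25
  (10-73/5)²=529/25
  (12-73/5)²=169/25
Σ(x-μ)² = 266/5
σ² = (266/5)/5 = 266/25

σ = √(266/25) ≈ 3.2619


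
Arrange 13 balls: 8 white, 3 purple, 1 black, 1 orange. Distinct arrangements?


13!/(8!×3!×1!×1!) = 25740

25740


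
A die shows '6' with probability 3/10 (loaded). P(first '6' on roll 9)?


Geometric: P(X=9) = (1-p)^(k-1)×p = (7/10)^8×3/10 = 17294403/1000000000

P(X=9) = 17294403/1000000000 ≈ 1.73%


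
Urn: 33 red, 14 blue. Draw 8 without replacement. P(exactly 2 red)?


Hypergeometric: C(33,2)×C(14,6)/C(47,8)
= 528×3003/314457495 = 48048/9529015

P(X=2) = 48048/9529015 ≈ 0.50%


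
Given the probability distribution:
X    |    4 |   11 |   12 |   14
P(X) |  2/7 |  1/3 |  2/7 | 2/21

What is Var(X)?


E[X] = 67/7
E[X²] = 733/7
Var(X) = E[X²] - (E[X])² = 733/7 - 4489/49 = 642/49

Var(X) = 642/49 ≈ 13.1020


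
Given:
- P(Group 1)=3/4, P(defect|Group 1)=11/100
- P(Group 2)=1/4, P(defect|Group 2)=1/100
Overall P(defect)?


P(B) = Σ P(B|Aᵢ)×P(Aᵢ)
  11/100×3/4 = 33/400
  1/100×1/4 = 1/400
Sum = 17/200

P(defect) = 17/200 ≈ 8.50%


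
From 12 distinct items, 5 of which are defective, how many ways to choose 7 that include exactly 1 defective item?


Choose 1 of the 5 defective items and 6 of the other 7 items:
C(5,1)×C(7,6) = 5×7 = 35

35


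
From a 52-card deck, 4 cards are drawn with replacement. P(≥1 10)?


P(not a 10) = 48/52 = 12/13
P(none in 4 draws) = (12/13)^4 = 20736/28561
P(≥1 10) = 1 - 20736/28561 = 7825/28561

P = 7825/28561 ≈ 27.40%


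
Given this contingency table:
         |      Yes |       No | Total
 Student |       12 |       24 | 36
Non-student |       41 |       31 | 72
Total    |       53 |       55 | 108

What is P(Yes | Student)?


P(Yes | Student) = 12/(12+24) = 12/36 = 1/3

P(Yes|Student) = 1/3 ≈ 33.33%


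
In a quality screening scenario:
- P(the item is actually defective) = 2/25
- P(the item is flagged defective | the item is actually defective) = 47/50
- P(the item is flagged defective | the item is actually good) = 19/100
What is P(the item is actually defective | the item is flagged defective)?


Using Bayes' theorem:
P(A|B) = P(B|A)·P(A) / P(B)

P(the item is flagged defective) = 47/50 × 2/25 + 19/100 × 23/25
= 47/625 + 437/2500 = 1/4

P(the item is actually defective|the item is flagged defective) = (47/625) / (1/4) = 188/625

P(the item is actually defective|the item is flagged defective) = 188/625 ≈ 30.08%


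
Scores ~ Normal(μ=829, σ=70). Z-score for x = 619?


z = (x - μ)/σ = (619 - 829)/70 = -3.0

z = -3.0


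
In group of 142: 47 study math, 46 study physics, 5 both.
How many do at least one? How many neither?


|A∪B| = 47+46-5 = 88
Neither = 142-88 = 54

At least one: 88; Neither: 54


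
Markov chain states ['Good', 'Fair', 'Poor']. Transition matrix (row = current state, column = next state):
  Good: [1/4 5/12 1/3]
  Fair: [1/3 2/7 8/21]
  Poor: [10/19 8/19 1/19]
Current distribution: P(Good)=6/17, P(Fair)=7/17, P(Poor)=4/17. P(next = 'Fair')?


P(next=Fair) = Σᵢ P(now=i)×P(i→Fair)
= 6/17×5/12 + 7/17×2/7 + 4/17×8/19
= 5/34 + 2/17 + 32/323 = 235/646

P = 235/646 ≈ 0.3638


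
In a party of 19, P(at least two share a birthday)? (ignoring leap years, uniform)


P(all different) = Π(365-i)/365 for i=0..18
= 0.620881
P(match) = 1 - 0.620881 = 0.379119

P ≈ 0.3791 ≈ 37.91%


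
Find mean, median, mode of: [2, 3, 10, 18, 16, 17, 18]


Sorted: [2, 3, 10, 16, 17, 18, 18]
Mean = 84/7 = 12
Median = 16
Freq: {2: 1, 3: 1, 10: 1, 18: 2, 16: 1, 17: 1}
Mode: [18]

Mean=12, Median=16, Mode=18


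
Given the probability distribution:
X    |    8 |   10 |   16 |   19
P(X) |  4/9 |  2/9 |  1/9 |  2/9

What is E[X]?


E[X] = Σ x·P(X=x)
= (8)×(4/9) + (10)×(2/9) + (16)×(1/9) + (19)×(2/9)
= 106/9

E[X] = 106/9


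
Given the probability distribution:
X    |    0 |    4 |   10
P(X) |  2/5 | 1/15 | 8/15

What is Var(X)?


E[X] = 28/5
E[X²] = 272/5
Var(X) = E[X²] - (E[X])² = 272/5 - 784/25 = 576/25

Var(X) = 576/25 ≈ 23.0400


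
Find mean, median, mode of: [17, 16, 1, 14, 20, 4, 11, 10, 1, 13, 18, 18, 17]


Sorted: [1, 1, 4, 10, 11, 13, 14, 16, 17, 17, 18, 18, 20]
Mean = 160/13
Median = 14
Freq: {17: 2, 16: 1, 1: 2, 14: 1, 20: 1, 4: 1, 11: 1, 10: 1, 13: 1, 18: 2}
Mode: [1, 17, 18]

Mean=160/13, Median=14, Mode=[1, 17, 18]


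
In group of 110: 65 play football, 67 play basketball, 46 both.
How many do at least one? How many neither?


|A∪B| = 65+67-46 = 86
Neither = 110-86 = 24

At least one: 86; Neither: 24


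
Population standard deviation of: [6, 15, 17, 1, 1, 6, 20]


Mean = 66/7
  (6-66/7)²=576/49
  (15-66/7)²=1521/49
  (17-66/7)²=2809/49
  (1-66/7)²=3481/49
  (1-66/7)²=3481/49
  (6-66/7)²=576/49
  (20-66/7)²=5476/49
Σ(x-μ)² = 2560/7
σ² = (2560/7)/7 = 2560/49

σ = √(2560/49) ≈ 7.2281


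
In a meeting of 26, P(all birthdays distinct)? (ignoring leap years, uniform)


P(all different) = Π(365-i)/365 for i=0..25
= (365/365)×(364/365)×...×(340/365)
= 0.401759

P ≈ 0.4018 ≈ 40.18%


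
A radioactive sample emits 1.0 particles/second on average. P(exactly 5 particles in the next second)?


Poisson(λ=1.0): P(X=5) = e^(-λ)×λ^k/k!
= e^(-1.0) × 1.0^5 / 5!
≈ 0.3678794412 × 1 / 120 ≈ 0.003066

P(X=5) ≈ 0.003066 ≈ 0.31%


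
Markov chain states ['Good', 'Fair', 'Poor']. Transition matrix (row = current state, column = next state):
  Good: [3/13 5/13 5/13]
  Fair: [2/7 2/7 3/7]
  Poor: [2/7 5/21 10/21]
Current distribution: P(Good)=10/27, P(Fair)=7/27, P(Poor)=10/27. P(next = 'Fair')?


P(next=Fair) = Σᵢ P(now=i)×P(i→Fair)
= 10/27×5/13 + 7/27×2/7 + 10/27×5/21
= 50/351 + 2/27 + 50/567 = 2246/7371

P = 2246/7371 ≈ 0.3047


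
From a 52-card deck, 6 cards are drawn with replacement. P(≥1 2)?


P(not a 2) = 48/52 = 12/13
P(none in 6 draws) = (12/13)^6 = 2985984/4826809
P(≥1 2) = 1 - 2985984/4826809 = 1840825/4826809

P = 1840825/4826809 ≈ 38.14%


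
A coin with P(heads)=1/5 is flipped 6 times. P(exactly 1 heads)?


Binomial: P(X=1) = C(6,1)×p^1×(1-p)^5
= 6 × 1/5 × 1024/3125 = 6144/15625

P(X=1) = 6144/15625 ≈ 39.32%


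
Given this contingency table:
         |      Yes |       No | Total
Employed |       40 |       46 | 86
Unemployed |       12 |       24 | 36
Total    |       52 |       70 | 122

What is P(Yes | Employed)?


P(Yes | Employed) = 40/(40+46) = 40/86 = 20/43

P(Yes|Employed) = 20/43 ≈ 46.51%


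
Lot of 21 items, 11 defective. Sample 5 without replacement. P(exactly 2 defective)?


Hypergeometric: C(11,2)×C(10,3)/C(21,5)
= 55×120/20349 = 2200/6783

P(X=2) = 2200/6783 ≈ 32.43%


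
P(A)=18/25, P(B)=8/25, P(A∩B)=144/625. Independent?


P(A)×P(B) = 144/625
P(A∩B) = 144/625
Equal ✓ → Independent

Yes, independent


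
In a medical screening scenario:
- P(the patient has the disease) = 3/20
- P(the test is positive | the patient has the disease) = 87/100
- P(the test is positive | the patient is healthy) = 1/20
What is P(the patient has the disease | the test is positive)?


Using Bayes' theorem:
P(A|B) = P(B|A)·P(A) / P(B)

P(the test is positive) = 87/100 × 3/20 + 1/20 × 17/20
= 261/2000 + 17/400 = 173/1000

P(the patient has the disease|the test is positive) = (261/2000) / (173/1000) = 261/346

P(the patient has the disease|the test is positive) = 261/346 ≈ 75.43%


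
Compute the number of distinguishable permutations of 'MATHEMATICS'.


Letters: 11, freq: {'M': 2, 'A': 2, 'T': 2, 'H': 1, 'E': 1, 'I': 1, 'C': 1, 'S': 1}
11!/(2!×2!×2!×1!×1!×1!×1!×1!) = 39916800/8 = 4989600

4989600


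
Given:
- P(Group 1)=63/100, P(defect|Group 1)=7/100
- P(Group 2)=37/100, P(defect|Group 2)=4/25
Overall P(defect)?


P(B) = Σ P(B|Aᵢ)×P(Aᵢ)
  7/100×63/100 = 441/10000
  4/25×37/100 = 37/625
Sum = 1033/10000

P(defect) = 1033/10000 ≈ 10.33%


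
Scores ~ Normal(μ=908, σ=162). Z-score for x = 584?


z = (x - μ)/σ = (584 - 908)/162 = -2.0

z = -2.0


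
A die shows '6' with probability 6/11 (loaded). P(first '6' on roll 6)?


Geometric: P(X=6) = (1-p)^(k-1)×p = (5/11)^5×6/11 = 18750/1771561

P(X=6) = 18750/1771561 ≈ 1.06%


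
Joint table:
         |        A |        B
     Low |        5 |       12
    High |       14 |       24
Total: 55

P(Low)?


P(Low) = (5+12)/55 = 17/55

P(Low) = 17/55 ≈ 30.91%


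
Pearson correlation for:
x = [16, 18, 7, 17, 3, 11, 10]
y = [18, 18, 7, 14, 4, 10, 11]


n=7, Σx=82, Σy=82, Σxy=1131, Σx²=1148, Σy²=1130
r = (7×1131 - 82×82)/√((7×1148 - 82²)(7×1130 - 82²))
= 1193/√(1312×1186) = 1193/√1556032 ≈ 1193/1247.4101 ≈ 0.9564

r ≈ 0.9564


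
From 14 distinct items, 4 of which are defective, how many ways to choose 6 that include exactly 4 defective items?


Choose 4 of the 4 defective items and 2 of the other 10 items:
C(4,4)×C(10,2) = 1×45 = 45

45


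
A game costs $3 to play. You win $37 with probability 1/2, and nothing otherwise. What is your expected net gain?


E[gain] = (37-3)×1/2 + (-3)×1/2
= 17 - 3/2 = 31/2

Expected net gain = $31/2 ≈ $15.50


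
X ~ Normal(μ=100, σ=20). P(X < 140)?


z = (140-100)/20 = 2.0
P(Z < 2.0) = 0.9772

P(X < 140) ≈ 0.9772


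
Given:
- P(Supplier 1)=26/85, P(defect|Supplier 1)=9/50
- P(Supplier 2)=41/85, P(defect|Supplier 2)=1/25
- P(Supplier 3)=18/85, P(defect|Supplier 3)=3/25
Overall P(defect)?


P(B) = Σ P(B|Aᵢ)×P(Aᵢ)
  9/50×26/85 = 117/2125
  1/25×41/85 = 41/2125
  3/25×18/85 = 54/2125
Sum = 212/2125

P(defect) = 212/2125 ≈ 9.98%


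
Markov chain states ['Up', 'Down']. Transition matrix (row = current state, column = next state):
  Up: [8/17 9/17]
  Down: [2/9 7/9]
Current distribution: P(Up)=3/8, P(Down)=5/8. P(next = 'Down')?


P(next=Down) = Σᵢ P(now=i)×P(i→Down)
= 3/8×9/17 + 5/8×7/9
= 27/136 + 35/72 = 419/612

P = 419/612 ≈ 0.6846


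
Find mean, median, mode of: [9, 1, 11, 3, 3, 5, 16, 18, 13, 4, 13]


Sorted: [1, 3, 3, 4, 5, 9, 11, 13, 13, 16, 18]
Mean = 96/11
Median = 9
Freq: {9: 1, 1: 1, 11: 1, 3: 2, 5: 1, 16: 1, 18: 1, 13: 2, 4: 1}
Mode: [3, 13]

Mean=96/11, Median=9, Mode=[3, 13]


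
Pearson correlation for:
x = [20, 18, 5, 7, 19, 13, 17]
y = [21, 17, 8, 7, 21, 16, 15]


n=7, Σx=99, Σy=105, Σxy=1677, Σx²=1617, Σy²=1765
r = (7×1677 - 99×105)/√((7×1617 - 99²)(7×1765 - 105²))
= 1344/√(1518×1330) = 1344/√2018940 ≈ 1344/1420.8941 ≈ 0.9459

r ≈ 0.9459


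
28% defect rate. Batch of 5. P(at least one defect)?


P(all good) = (18/25)^5 = 1889568/9765625
P(≥1 defect) = 7876057/9765625

P = 7876057/9765625 ≈ 80.65%


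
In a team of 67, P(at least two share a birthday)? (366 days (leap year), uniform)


P(all different) = Π(366-i)/366 for i=0..66
= 0.001590
P(match) = 1 - 0.001590 = 0.998410

P ≈ 0.9984 ≈ 99.84%


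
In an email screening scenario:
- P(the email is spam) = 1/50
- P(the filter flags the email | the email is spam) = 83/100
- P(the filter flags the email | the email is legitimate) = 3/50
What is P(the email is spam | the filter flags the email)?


Using Bayes' theorem:
P(A|B) = P(B|A)·P(A) / P(B)

P(the filter flags the email) = 83/100 × 1/50 + 3/50 × 49/50
= 83/5000 + 147/2500 = 377/5000

P(the email is spam|the filter flags the email) = (83/5000) / (377/5000) = 83/377

P(the email is spam|the filter flags the email) = 83/377 ≈ 22.02%


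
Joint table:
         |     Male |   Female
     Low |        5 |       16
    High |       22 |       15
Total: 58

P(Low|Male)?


P(Low|Male) = 5/(5+22) = 5/27

P = 5/27 ≈ 18.52%


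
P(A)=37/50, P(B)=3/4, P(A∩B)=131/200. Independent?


P(A)×P(B) = 111/200
P(A∩B) = 131/200
Not equal → NOT independent

No, not independent


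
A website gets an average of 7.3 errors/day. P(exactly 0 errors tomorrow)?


Poisson(λ=7.3): P(X=0) = e^(-λ)×λ^k/k!
= e^(-7.3) × 7.3^0 / 0!
≈ 0.0006755387752 × 1 / 1 ≈ 0.000676

P(X=0) ≈ 0.000676 ≈ 0.07%


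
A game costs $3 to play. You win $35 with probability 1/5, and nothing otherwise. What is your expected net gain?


E[gain] = (35-3)×1/5 + (-3)×4/5
= 32/5 - 12/5 = 4

Expected net gain = $4 ≈ $4.00


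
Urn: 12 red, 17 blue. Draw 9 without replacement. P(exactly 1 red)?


Hypergeometric: C(12,1)×C(17,8)/C(29,9)
= 12×24310/10015005 = 136/4669

P(X=1) = 136/4669 ≈ 2.91%


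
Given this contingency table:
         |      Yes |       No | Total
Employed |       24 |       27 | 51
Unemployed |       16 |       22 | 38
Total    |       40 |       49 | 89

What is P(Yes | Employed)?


P(Yes | Employed) = 24/(24+27) = 24/51 = 8/17

P(Yes|Employed) = 8/17 ≈ 47.06%


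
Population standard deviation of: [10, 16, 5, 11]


Mean = 42/4 = 21/2
  (10-21/2)²=1/4
  (16-21/2)²=121/4
  (5-21/2)²=121/4
  (11-21/2)²=1/4
Σ(x-μ)² = 61
σ² = 61/4

σ = √(61/4) ≈ 3.9051


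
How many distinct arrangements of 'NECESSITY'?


Letters: 9, freq: {'N': 1, 'E': 2, 'C': 1, 'S': 2, 'I': 1, 'T': 1, 'Y': 1}
9!/(1!×2!×1!×2!×1!×1!×1!) = 362880/4 = 90720

90720


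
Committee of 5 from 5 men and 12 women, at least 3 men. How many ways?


Count by #men:
  3M,2W: C(5,3)×C(12,2)=660
  4M,1W: C(5,4)×C(12,1)=60
  5M,0W: C(5,5)×C(12,0)=1
Total = 721

721


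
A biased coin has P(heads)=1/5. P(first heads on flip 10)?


Geometric: P(X=10) = (1-p)^(k-1)×p = (4/5)^9×1/5 = 262144/9765625

P(X=10) = 262144/9765625 ≈ 2.68%


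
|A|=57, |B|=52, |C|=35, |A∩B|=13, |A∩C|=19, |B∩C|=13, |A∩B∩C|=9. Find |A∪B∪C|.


|A∪B∪C| = 57+52+35-13-19-13+9 = 108

|A∪B∪C| = 108


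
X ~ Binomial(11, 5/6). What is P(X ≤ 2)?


P(X ≤ 2) = Σ P(X=i) for i=0..2
P(X=0) = 1/362797056
P(X=1) = 55/362797056
P(X=2) = 1375/362797056
Sum = 53/13436928

P(X ≤ 2) = 53/13436928 ≈ 0.00%


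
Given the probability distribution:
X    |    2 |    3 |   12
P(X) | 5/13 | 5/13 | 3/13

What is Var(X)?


E[X] = 61/13
E[X²] = 497/13
Var(X) = E[X²] - (E[X])² = 497/13 - 3721/169 = 2740/169

Var(X) = 2740/169 ≈ 16.2130


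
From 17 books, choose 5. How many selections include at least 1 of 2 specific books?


Complement: C(17,5) - C(15,5) = 6188 - 3003 = 3185

3185


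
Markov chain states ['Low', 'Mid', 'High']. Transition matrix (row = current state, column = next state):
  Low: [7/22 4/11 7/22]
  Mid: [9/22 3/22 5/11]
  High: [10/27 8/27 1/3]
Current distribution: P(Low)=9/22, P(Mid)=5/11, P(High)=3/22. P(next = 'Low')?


P(next=Low) = Σᵢ P(now=i)×P(i→Low)
= 9/22×7/22 + 5/11×9/22 + 3/22×10/27
= 63/484 + 45/242 + 5/99 = 1597/4356

P = 1597/4356 ≈ 0.3666


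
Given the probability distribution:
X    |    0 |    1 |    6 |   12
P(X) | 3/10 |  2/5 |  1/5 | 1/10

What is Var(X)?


E[X] = 14/5
E[X²] = 22
Var(X) = E[X²] - (E[X])² = 22 - 196/25 = 354/25

Var(X) = 354/25 ≈ 14.1600


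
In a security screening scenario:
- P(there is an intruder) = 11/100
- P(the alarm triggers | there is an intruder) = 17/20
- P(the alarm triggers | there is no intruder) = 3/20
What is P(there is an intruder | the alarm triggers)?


Using Bayes' theorem:
P(A|B) = P(B|A)·P(A) / P(B)

P(the alarm triggers) = 17/20 × 11/100 + 3/20 × 89/100
= 187/2000 + 267/2000 = 227/1000

P(there is an intruder|the alarm triggers) = (187/2000) / (227/1000) = 187/454

P(there is an intruder|the alarm triggers) = 187/454 ≈ 41.19%


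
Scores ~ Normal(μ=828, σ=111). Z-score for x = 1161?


z = (x - μ)/σ = (1161 - 828)/111 = 3.0

z = 3.0


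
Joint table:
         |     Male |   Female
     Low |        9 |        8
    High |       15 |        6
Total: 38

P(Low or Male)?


P(Low∨Male) = P(Low) + P(Male) - P(Low∧Male)
= (17 + 24 - 9)/38 = 32/38 = 16/19

P = 16/19 ≈ 84.21%


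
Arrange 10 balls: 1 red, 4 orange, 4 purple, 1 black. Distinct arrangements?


10!/(1!×4!×4!×1!) = 6300

6300


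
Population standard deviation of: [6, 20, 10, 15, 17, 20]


Mean = 88/6 = 44/3
  (6-44/3)²=676/9
  (20-44/3)²=256/9
  (10-44/3)²=196/9
  (15-44/3)²=1/9
  (17-44/3)²=49/9
  (20-44/3)²=256/9
Σ(x-μ)² = 478/3
σ² = (478/3)/6 = 239/9

σ = √(239/9) ≈ 5.1532
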